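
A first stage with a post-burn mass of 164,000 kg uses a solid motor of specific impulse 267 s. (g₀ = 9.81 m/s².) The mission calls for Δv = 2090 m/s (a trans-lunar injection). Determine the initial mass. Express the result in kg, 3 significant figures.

initial mass ≈ 364000 kg

v_e = Isp · g₀ = 267 × 9.81 = 2619.3 m/s.
By the Tsiolkovsky rocket equation, m₀/m_f = exp(Δv / v_e) = exp(2090 / 2619.3) = exp(0.7979) = 2.2209.
m₀ = m_f × 2.2209 = 164,000 × 2.2209 = 364,228 kg.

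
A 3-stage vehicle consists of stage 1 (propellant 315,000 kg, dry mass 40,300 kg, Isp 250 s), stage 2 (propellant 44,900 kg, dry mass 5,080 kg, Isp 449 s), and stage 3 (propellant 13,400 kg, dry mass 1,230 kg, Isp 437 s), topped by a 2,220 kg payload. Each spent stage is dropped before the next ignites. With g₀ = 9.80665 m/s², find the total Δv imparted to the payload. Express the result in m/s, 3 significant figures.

Ignition mass of stage 1 = 315,000+40,300 + 44,900+5,080 + 13,400+1,230 + 2,220 = 422,130 kg.
Stage 1: m₀ = 422,130 kg, m_f = 422,130 − 315,000 = 107,130 kg; Δv = 250×9.80665×ln(3.94) = 2451.7×1.3713 ≈ 3362 m/s.
Stage 2: m₀ = 66,830 kg, m_f = 66,830 − 44,900 = 21,930 kg; Δv = 449×9.80665×ln(3.047) = 4403.2×1.1143 ≈ 4906 m/s.
Stage 3: m₀ = 16,850 kg, m_f = 16,850 − 13,400 = 3,450 kg; Δv = 437×9.80665×ln(4.884) = 4285.5×1.5860 ≈ 6797 m/s.
Total Δv = 3362 + 4906 + 6797 = 15065 m/s.

Δv ≈ 15100 m/s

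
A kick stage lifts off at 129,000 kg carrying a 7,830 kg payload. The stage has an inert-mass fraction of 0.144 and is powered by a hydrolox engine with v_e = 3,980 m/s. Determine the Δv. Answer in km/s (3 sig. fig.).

Stage wet mass = m₀ − payload = 129,000 − 7,830 = 121,170 kg.
Stage dry mass = ε × stage wet mass = 0.144 × 121,170 = 17,448.5 kg.
Burnout mass m_f = stage dry + payload = 17,448.5 + 7,830 = 25,278.5 kg.
Rocket equation: Δv = v_e · ln(129,000/25,278.5) = 3980.0 × ln(5.103) = 3980.0 × 1.6299 ≈ 6487 m/s.

Δv ≈ 6.49 km/s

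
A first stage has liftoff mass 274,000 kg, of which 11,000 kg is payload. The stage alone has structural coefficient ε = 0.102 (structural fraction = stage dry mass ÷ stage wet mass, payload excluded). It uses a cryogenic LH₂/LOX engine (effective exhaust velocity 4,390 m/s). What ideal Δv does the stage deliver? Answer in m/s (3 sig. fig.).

Stage wet mass = m₀ − payload = 274,000 − 11,000 = 263,000 kg.
Stage dry mass = ε × stage wet mass = 0.102 × 263,000 = 26,826 kg.
Burnout mass m_f = stage dry + payload = 26,826 + 11,000 = 37,826 kg.
From the ideal rocket equation, Δv = v_e · ln(274,000/37,826) = 4390.0 × ln(7.244) = 4390.0 × 1.9801 ≈ 8693 m/s.

Δv ≈ 8690 m/s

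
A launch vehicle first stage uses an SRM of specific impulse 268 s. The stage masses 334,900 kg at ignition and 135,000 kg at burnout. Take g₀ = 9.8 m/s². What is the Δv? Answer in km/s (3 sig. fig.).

v_e = Isp · g₀ = 268 × 9.8 = 2626.4 m/s.
Δv = v_e · ln(m₀/m_f) = 2626.4 × ln(2.481) = 2626.4 × 0.9086 ≈ 2386.2 m/s.

Δv ≈ 2.39 km/s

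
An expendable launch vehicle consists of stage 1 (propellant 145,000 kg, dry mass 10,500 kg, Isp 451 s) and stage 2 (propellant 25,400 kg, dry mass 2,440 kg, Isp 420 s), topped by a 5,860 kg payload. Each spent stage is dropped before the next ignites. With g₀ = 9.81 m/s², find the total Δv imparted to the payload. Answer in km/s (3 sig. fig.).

Δv ≈ 12.2 km/s

Ignition mass of stage 1 = 145,000+10,500 + 25,400+2,440 + 5,860 = 189,200 kg.
Stage 1: m₀ = 189,200 kg, m_f = 189,200 − 145,000 = 44,200 kg; Δv = 451×9.81×ln(4.281) = 4424.3×1.4541 ≈ 6433 m/s.
Stage 2: m₀ = 33,700 kg, m_f = 33,700 − 25,400 = 8,300 kg; Δv = 420×9.81×ln(4.06) = 4120.2×1.4012 ≈ 5773 m/s.
Total Δv = 6433 + 5773 = 12206 m/s.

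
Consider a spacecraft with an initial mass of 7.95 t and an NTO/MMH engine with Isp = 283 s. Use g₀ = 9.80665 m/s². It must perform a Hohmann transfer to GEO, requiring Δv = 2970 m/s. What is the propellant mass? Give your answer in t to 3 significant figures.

propellant mass ≈ 5.22 t

v_e = Isp · g₀ = 283 × 9.80665 = 2775.3 m/s.
Using Δv = v_e ln(m₀/m_f): m₀/m_f = exp(Δv / v_e) = exp(2970 / 2775.3) = exp(1.0702) = 2.9159.
m_f = 7.95 / 2.9159 = 2.72643 t, so propellant = m₀ − m_f = 7.95 − 2.72643 = 5.22357 t.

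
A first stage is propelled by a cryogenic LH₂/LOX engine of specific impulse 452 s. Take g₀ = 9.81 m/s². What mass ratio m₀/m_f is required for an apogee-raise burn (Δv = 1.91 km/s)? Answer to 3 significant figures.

v_e = Isp · g₀ = 452 × 9.81 = 4434.1 m/s.
By the Tsiolkovsky rocket equation, m₀/m_f = exp(Δv / v_e) = exp(1910 / 4434.1) = exp(0.4308) = 1.5384.

mass ratio ≈ 1.54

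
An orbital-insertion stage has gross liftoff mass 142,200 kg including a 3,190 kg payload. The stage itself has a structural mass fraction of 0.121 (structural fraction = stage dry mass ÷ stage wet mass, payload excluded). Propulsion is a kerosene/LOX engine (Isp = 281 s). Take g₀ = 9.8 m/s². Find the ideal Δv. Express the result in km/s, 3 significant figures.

Δv ≈ 5.40 km/s

Stage wet mass = m₀ − payload = 142,200 − 3,190 = 139,010 kg.
Stage dry mass = ε × stage wet mass = 0.121 × 139,010 = 16,820.2 kg.
Burnout mass m_f = stage dry + payload = 16,820.2 + 3,190 = 20,010.2 kg.
v_e = Isp · g₀ = 281 × 9.8 = 2753.8 m/s.
Using Δv = v_e ln(m₀/m_f): Δv = v_e · ln(142,200/20,010.2) = 2753.8 × ln(7.106) = 2753.8 × 1.9610 ≈ 5400 m/s.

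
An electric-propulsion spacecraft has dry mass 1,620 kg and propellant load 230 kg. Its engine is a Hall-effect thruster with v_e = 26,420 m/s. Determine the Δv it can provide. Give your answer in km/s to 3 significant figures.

m₀ = m_dry + m_prop = 1,620 + 230 = 1,850 kg.
By the Tsiolkovsky rocket equation, Δv = v_e · ln(m₀/m_f) = 26420.0 × ln(1.142) = 26420.0 × 0.1328 ≈ 3507.5 m/s.

Δv ≈ 3.51 km/s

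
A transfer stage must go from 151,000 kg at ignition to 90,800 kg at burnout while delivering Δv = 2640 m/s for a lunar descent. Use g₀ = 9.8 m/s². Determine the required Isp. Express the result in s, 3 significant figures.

ln(m₀/m_f) = ln(151000/90800) = ln(1.663) = 0.5086.
By the Tsiolkovsky rocket equation, v_e = Δv / ln(m₀/m_f) = 2640 / 0.5086 = 5190.5 m/s.
Isp = v_e / g₀ = 5190.5 / 9.8 = 529.6 s.

Isp ≈ 530 s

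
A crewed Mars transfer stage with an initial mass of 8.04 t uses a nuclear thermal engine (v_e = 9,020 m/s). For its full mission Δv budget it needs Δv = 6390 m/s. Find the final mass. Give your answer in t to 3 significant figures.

Rocket equation: m₀/m_f = exp(Δv / v_e) = exp(6390 / 9020.0) = exp(0.7084) = 2.0308.
m_f = m₀ / 2.0308 = 8.04 / 2.0308 = 3.95903 t.

final mass ≈ 3.96 t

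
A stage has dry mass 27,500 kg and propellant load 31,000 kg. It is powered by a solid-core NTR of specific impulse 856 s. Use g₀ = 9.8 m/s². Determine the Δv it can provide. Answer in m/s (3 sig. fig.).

Δv ≈ 6330 m/s

v_e = Isp · g₀ = 856 × 9.8 = 8388.8 m/s.
m₀ = m_dry + m_prop = 27,500 + 31,000 = 58,500 kg.
Δv = v_e · ln(m₀/m_f) = 8388.8 × ln(2.127) = 8388.8 × 0.7548 ≈ 6332.2 m/s.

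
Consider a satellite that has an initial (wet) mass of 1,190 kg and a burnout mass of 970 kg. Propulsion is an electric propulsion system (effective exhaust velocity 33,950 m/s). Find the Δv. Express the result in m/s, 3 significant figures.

Δv ≈ 6940 m/s

Δv = v_e · ln(m₀/m_f) = 33950.0 × ln(1.227) = 33950.0 × 0.2044 ≈ 6939.8 m/s.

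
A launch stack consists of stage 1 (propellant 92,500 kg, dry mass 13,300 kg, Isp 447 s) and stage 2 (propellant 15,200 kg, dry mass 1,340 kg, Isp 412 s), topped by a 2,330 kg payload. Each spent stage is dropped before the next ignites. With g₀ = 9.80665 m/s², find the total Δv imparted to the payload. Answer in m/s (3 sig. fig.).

Δv ≈ 12600 m/s

Ignition mass of stage 1 = 92,500+13,300 + 15,200+1,340 + 2,330 = 124,670 kg.
Stage 1: m₀ = 124,670 kg, m_f = 124,670 − 92,500 = 32,170 kg; Δv = 447×9.80665×ln(3.875) = 4383.6×1.3546 ≈ 5938 m/s.
Stage 2: m₀ = 18,870 kg, m_f = 18,870 − 15,200 = 3,670 kg; Δv = 412×9.80665×ln(5.142) = 4040.3×1.6374 ≈ 6616 m/s.
Total Δv = 5938 + 6616 = 12554 m/s.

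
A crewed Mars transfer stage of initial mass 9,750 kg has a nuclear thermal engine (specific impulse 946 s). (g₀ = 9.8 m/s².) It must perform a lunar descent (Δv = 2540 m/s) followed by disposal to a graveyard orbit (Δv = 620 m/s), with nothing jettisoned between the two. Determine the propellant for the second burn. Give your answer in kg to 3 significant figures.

v_e = Isp · g₀ = 946 × 9.8 = 9270.8 m/s.
After the first burn: m = 9750 × exp(−2540/9270.8) = 9750 × 0.76035 = 7,413.41 kg.
After the second burn: m = 7,413.41 × exp(−620/9270.8) = 7,413.41 × 0.93531 = 6,933.84 kg.
Second-burn propellant = 7,413.41 − 6,933.84 = 479.57 kg.

propellant for the second burn ≈ 480 kg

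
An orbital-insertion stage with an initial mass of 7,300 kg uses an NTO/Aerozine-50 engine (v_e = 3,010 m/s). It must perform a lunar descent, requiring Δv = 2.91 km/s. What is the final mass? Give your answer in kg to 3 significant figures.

m₀/m_f = exp(Δv / v_e) = exp(2910 / 3010.0) = exp(0.9668) = 2.6295.
m_f = m₀ / 2.6295 = 7,300 / 2.6295 = 2,776.19 kg.

final mass ≈ 2780 kg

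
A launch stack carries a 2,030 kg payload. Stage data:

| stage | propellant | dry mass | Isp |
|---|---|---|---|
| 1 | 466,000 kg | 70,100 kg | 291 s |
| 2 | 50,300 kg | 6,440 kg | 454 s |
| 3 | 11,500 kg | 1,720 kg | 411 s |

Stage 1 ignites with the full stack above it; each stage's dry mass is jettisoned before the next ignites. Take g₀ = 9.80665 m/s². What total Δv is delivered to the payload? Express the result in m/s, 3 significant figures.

Ignition mass of stage 1 = 466,000+70,100 + 50,300+6,440 + 11,500+1,720 + 2,030 = 608,090 kg.
Stage 1: m₀ = 608,090 kg, m_f = 608,090 − 466,000 = 142,090 kg; Δv = 291×9.80665×ln(4.28) = 2853.7×1.4539 ≈ 4149 m/s.
Stage 2: m₀ = 71,990 kg, m_f = 71,990 − 50,300 = 21,690 kg; Δv = 454×9.80665×ln(3.319) = 4452.2×1.1997 ≈ 5341 m/s.
Stage 3: m₀ = 15,250 kg, m_f = 15,250 − 11,500 = 3,750 kg; Δv = 411×9.80665×ln(4.067) = 4030.5×1.4028 ≈ 5654 m/s.
Total Δv = 4149 + 5341 + 5654 = 15144 m/s.

Δv ≈ 15100 m/s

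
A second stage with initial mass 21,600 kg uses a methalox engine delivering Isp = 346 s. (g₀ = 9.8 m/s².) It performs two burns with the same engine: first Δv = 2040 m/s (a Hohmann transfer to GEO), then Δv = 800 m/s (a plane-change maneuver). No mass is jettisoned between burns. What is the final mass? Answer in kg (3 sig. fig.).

final mass ≈ 9350 kg

v_e = Isp · g₀ = 346 × 9.8 = 3390.8 m/s.
After the first burn: m = 21600 × exp(−2040/3390.8) = 21600 × 0.54792 = 11,835.1 kg.
After the second burn: m = 11,835.1 × exp(−800/3390.8) = 11,835.1 × 0.78983 = 9,347.72 kg.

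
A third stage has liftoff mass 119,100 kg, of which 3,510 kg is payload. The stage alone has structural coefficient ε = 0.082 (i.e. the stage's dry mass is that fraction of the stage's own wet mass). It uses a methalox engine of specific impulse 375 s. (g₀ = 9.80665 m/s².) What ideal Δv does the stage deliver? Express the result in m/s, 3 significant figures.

Δv ≈ 8150 m/s

Stage wet mass = m₀ − payload = 119,100 − 3,510 = 115,590 kg.
Stage dry mass = ε × stage wet mass = 0.082 × 115,590 = 9,478.38 kg.
Burnout mass m_f = stage dry + payload = 9,478.38 + 3,510 = 12,988.38 kg.
v_e = Isp · g₀ = 375 × 9.80665 = 3677.5 m/s.
Rocket equation: Δv = v_e · ln(119,100/12,988.38) = 3677.5 × ln(9.17) = 3677.5 × 2.2159 ≈ 8149 m/s.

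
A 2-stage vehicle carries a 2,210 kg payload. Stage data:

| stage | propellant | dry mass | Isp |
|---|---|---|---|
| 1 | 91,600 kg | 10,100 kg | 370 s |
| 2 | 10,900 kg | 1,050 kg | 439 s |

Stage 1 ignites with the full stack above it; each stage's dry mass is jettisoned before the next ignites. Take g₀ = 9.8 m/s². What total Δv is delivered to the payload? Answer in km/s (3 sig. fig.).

Δv ≈ 12.0 km/s

Ignition mass of stage 1 = 91,600+10,100 + 10,900+1,050 + 2,210 = 115,860 kg.
Stage 1: m₀ = 115,860 kg, m_f = 115,860 − 91,600 = 24,260 kg; Δv = 370×9.8×ln(4.776) = 3626.0×1.5636 ≈ 5669 m/s.
Stage 2: m₀ = 14,160 kg, m_f = 14,160 − 10,900 = 3,260 kg; Δv = 439×9.8×ln(4.344) = 4302.2×1.4687 ≈ 6319 m/s.
Total Δv = 5669 + 6319 = 11988 m/s.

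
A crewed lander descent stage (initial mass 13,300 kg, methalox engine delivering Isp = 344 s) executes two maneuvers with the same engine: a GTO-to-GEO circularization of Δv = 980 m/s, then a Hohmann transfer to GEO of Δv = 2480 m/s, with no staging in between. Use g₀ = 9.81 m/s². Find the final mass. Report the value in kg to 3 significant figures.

final mass ≈ 4770 kg

v_e = Isp · g₀ = 344 × 9.81 = 3374.6 m/s.
After the first burn: m = 13300 × exp(−980/3374.6) = 13300 × 0.74796 = 9,947.87 kg.
After the second burn: m = 9,947.87 × exp(−2480/3374.6) = 9,947.87 × 0.47956 = 4,770.6 kg.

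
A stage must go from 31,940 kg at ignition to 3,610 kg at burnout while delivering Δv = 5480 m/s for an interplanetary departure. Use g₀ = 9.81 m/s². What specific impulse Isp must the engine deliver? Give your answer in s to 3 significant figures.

ln(m₀/m_f) = ln(31940/3610) = ln(8.848) = 2.1802.
By the Tsiolkovsky rocket equation, v_e = Δv / ln(m₀/m_f) = 5480 / 2.1802 = 2513.6 m/s.
Isp = v_e / g₀ = 2513.6 / 9.81 = 256.2 s.

Isp ≈ 256 s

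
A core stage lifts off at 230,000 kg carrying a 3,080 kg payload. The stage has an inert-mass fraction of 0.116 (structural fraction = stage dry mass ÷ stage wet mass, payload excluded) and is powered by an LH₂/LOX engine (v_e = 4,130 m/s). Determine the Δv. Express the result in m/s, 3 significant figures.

Δv ≈ 8500 m/s

Stage wet mass = m₀ − payload = 230,000 − 3,080 = 226,920 kg.
Stage dry mass = ε × stage wet mass = 0.116 × 226,920 = 26,322.7 kg.
Burnout mass m_f = stage dry + payload = 26,322.7 + 3,080 = 29,402.7 kg.
From the ideal rocket equation, Δv = v_e · ln(230,000/29,402.7) = 4130.0 × ln(7.822) = 4130.0 × 2.0570 ≈ 8495 m/s.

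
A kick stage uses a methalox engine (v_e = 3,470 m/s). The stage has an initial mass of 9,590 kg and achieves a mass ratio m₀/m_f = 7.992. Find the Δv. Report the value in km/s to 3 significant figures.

Rocket equation: Δv = v_e · ln(7.992) = 3470.0 × 2.0784 ≈ 7212.2 m/s.

Δv ≈ 7.21 km/s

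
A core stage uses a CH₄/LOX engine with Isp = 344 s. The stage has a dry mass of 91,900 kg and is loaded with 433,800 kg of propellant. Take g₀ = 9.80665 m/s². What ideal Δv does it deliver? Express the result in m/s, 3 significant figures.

Δv ≈ 5880 m/s

v_e = Isp · g₀ = 344 × 9.80665 = 3373.5 m/s.
m₀ = m_dry + m_prop = 91,900 + 433,800 = 525,700 kg.
Δv = v_e · ln(m₀/m_f) = 3373.5 × ln(5.72) = 3373.5 × 1.7440 ≈ 5883.5 m/s.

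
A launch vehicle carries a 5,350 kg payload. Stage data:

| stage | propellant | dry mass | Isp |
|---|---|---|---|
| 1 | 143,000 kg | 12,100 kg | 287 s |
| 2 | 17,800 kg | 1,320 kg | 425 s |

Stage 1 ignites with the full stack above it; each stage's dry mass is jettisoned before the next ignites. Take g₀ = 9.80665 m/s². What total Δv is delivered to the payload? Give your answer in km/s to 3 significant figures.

Δv ≈ 9.90 km/s

Ignition mass of stage 1 = 143,000+12,100 + 17,800+1,320 + 5,350 = 179,570 kg.
Stage 1: m₀ = 179,570 kg, m_f = 179,570 − 143,000 = 36,570 kg; Δv = 287×9.80665×ln(4.91) = 2814.5×1.5913 ≈ 4479 m/s.
Stage 2: m₀ = 24,470 kg, m_f = 24,470 − 17,800 = 6,670 kg; Δv = 425×9.80665×ln(3.669) = 4167.8×1.2998 ≈ 5417 m/s.
Total Δv = 4479 + 5417 = 9896 m/s.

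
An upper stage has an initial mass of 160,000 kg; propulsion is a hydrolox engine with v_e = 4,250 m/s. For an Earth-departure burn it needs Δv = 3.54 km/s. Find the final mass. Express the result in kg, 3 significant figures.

By the Tsiolkovsky rocket equation, m₀/m_f = exp(Δv / v_e) = exp(3540 / 4250.0) = exp(0.8329) = 2.3001.
m_f = m₀ / 2.3001 = 160,000 / 2.3001 = 69,562.2 kg.

final mass ≈ 69600 kg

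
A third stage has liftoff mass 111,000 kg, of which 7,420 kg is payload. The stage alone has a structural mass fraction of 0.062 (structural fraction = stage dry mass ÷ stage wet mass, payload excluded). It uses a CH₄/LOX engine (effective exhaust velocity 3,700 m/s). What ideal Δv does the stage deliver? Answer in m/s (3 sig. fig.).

Stage wet mass = m₀ − payload = 111,000 − 7,420 = 103,580 kg.
Stage dry mass = ε × stage wet mass = 0.062 × 103,580 = 6,421.96 kg.
Burnout mass m_f = stage dry + payload = 6,421.96 + 7,420 = 13,841.96 kg.
By the Tsiolkovsky rocket equation, Δv = v_e · ln(111,000/13,841.96) = 3700.0 × ln(8.019) = 3700.0 × 2.0818 ≈ 7703 m/s.

Δv ≈ 7700 m/s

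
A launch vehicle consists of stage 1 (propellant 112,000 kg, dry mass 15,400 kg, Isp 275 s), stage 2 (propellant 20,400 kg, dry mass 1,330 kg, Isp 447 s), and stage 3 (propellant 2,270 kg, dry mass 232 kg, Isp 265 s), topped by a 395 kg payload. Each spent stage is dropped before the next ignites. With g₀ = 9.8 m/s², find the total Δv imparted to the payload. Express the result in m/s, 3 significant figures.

Δv ≈ 15300 m/s

Ignition mass of stage 1 = 112,000+15,400 + 20,400+1,330 + 2,270+232 + 395 = 152,027 kg.
Stage 1: m₀ = 152,027 kg, m_f = 152,027 − 112,000 = 40,027 kg; Δv = 275×9.8×ln(3.798) = 2695.0×1.3345 ≈ 3596 m/s.
Stage 2: m₀ = 24,627 kg, m_f = 24,627 − 20,400 = 4,227 kg; Δv = 447×9.8×ln(5.826) = 4380.6×1.7624 ≈ 7720 m/s.
Stage 3: m₀ = 2,897 kg, m_f = 2,897 − 2,270 = 627 kg; Δv = 265×9.8×ln(4.62) = 2597.0×1.5305 ≈ 3975 m/s.
Total Δv = 3596 + 7720 + 3975 = 15291 m/s.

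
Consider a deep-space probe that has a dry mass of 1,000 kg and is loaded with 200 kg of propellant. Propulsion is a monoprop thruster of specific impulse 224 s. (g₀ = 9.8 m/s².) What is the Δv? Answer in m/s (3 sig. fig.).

v_e = Isp · g₀ = 224 × 9.8 = 2195.2 m/s.
m₀ = m_dry + m_prop = 1,000 + 200 = 1,200 kg.
By the Tsiolkovsky rocket equation, Δv = v_e · ln(m₀/m_f) = 2195.2 × ln(1.2) = 2195.2 × 0.1823 ≈ 400.2 m/s.

Δv ≈ 400 m/s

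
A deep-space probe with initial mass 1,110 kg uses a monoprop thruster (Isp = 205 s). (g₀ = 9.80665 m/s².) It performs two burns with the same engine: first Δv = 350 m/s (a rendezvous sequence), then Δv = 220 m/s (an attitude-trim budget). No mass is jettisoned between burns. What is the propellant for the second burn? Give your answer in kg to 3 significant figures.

propellant for the second burn ≈ 96.7 kg

v_e = Isp · g₀ = 205 × 9.80665 = 2010.4 m/s.
After the first burn: m = 1110 × exp(−350/2010.4) = 1110 × 0.84021 = 932.633 kg.
After the second burn: m = 932.633 × exp(−220/2010.4) = 932.633 × 0.89634 = 835.956 kg.
Second-burn propellant = 932.633 − 835.956 = 96.677 kg.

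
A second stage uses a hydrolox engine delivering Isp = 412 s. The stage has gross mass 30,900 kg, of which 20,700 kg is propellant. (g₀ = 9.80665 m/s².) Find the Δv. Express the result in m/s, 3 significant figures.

v_e = Isp · g₀ = 412 × 9.80665 = 4040.3 m/s.
m_f = m₀ − m_prop = 30,900 − 20,700 = 10,200 kg.
By the Tsiolkovsky rocket equation, Δv = v_e · ln(m₀/m_f) = 4040.3 × ln(3.029) = 4040.3 × 1.1084 ≈ 4478.2 m/s.

Δv ≈ 4480 m/s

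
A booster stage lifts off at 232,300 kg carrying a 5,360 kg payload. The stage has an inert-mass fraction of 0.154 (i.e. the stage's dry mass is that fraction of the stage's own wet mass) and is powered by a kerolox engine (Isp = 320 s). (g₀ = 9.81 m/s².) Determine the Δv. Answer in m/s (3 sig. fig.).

Stage wet mass = m₀ − payload = 232,300 − 5,360 = 226,940 kg.
Stage dry mass = ε × stage wet mass = 0.154 × 226,940 = 34,948.8 kg.
Burnout mass m_f = stage dry + payload = 34,948.8 + 5,360 = 40,308.8 kg.
v_e = Isp · g₀ = 320 × 9.81 = 3139.2 m/s.
Rocket equation: Δv = v_e · ln(232,300/40,308.8) = 3139.2 × ln(5.763) = 3139.2 × 1.7515 ≈ 5498 m/s.

Δv ≈ 5500 m/s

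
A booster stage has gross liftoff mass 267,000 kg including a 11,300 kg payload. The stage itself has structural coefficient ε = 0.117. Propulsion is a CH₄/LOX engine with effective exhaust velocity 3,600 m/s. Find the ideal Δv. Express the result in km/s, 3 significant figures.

Stage wet mass = m₀ − payload = 267,000 − 11,300 = 255,700 kg.
Stage dry mass = ε × stage wet mass = 0.117 × 255,700 = 29,916.9 kg.
Burnout mass m_f = stage dry + payload = 29,916.9 + 11,300 = 41,216.9 kg.
Δv = v_e · ln(267,000/41,216.9) = 3600.0 × ln(6.478) = 3600.0 × 1.8684 ≈ 6726 m/s.

Δv ≈ 6.73 km/s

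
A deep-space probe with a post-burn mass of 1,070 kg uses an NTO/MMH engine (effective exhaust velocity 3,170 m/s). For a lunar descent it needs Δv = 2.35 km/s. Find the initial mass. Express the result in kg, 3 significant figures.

m₀/m_f = exp(Δv / v_e) = exp(2350 / 3170.0) = exp(0.7413) = 2.0987.
m₀ = m_f × 2.0987 = 1,070 × 2.0987 = 2,245.61 kg.

initial mass ≈ 2250 kg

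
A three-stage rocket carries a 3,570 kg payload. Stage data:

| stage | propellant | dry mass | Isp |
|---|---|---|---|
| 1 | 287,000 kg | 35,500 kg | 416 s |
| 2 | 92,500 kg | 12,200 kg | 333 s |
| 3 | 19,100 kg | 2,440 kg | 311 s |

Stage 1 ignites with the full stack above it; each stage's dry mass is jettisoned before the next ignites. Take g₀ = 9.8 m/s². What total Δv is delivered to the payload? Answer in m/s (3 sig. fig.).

Ignition mass of stage 1 = 287,000+35,500 + 92,500+12,200 + 19,100+2,440 + 3,570 = 452,310 kg.
Stage 1: m₀ = 452,310 kg, m_f = 452,310 − 287,000 = 165,310 kg; Δv = 416×9.8×ln(2.736) = 4076.8×1.0065 ≈ 4103 m/s.
Stage 2: m₀ = 129,810 kg, m_f = 129,810 − 92,500 = 37,310 kg; Δv = 333×9.8×ln(3.479) = 3263.4×1.2468 ≈ 4069 m/s.
Stage 3: m₀ = 25,110 kg, m_f = 25,110 − 19,100 = 6,010 kg; Δv = 311×9.8×ln(4.178) = 3047.8×1.4298 ≈ 4358 m/s.
Total Δv = 4103 + 4069 + 4358 = 12530 m/s.

Δv ≈ 12500 m/s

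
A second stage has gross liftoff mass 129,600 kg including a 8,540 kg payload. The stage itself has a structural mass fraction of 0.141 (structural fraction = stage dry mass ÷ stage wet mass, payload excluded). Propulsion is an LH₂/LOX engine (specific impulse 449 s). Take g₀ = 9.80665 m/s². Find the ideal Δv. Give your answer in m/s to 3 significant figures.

Δv ≈ 7140 m/s

Stage wet mass = m₀ − payload = 129,600 − 8,540 = 121,060 kg.
Stage dry mass = ε × stage wet mass = 0.141 × 121,060 = 17,069.5 kg.
Burnout mass m_f = stage dry + payload = 17,069.5 + 8,540 = 25,609.5 kg.
v_e = Isp · g₀ = 449 × 9.80665 = 4403.2 m/s.
Using Δv = v_e ln(m₀/m_f): Δv = v_e · ln(129,600/25,609.5) = 4403.2 × ln(5.061) = 4403.2 × 1.6215 ≈ 7140 m/s.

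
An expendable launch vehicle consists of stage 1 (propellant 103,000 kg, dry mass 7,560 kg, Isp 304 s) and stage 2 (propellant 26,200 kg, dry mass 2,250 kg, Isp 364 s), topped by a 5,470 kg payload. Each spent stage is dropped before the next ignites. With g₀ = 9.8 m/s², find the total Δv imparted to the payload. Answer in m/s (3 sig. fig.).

Ignition mass of stage 1 = 103,000+7,560 + 26,200+2,250 + 5,470 = 144,480 kg.
Stage 1: m₀ = 144,480 kg, m_f = 144,480 − 103,000 = 41,480 kg; Δv = 304×9.8×ln(3.483) = 2979.2×1.2479 ≈ 3718 m/s.
Stage 2: m₀ = 33,920 kg, m_f = 33,920 − 26,200 = 7,720 kg; Δv = 364×9.8×ln(4.394) = 3567.2×1.4802 ≈ 5280 m/s.
Total Δv = 3718 + 5280 = 8998 m/s.

Δv ≈ 9000 m/s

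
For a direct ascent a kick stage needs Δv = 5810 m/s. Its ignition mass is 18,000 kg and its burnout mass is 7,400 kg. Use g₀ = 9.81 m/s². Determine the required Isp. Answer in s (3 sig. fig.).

ln(m₀/m_f) = ln(18000/7400) = ln(2.432) = 0.8889.
Using Δv = v_e ln(m₀/m_f): v_e = Δv / ln(m₀/m_f) = 5810 / 0.8889 = 6536.2 m/s.
Isp = v_e / g₀ = 6536.2 / 9.81 = 666.3 s.

Isp ≈ 666 s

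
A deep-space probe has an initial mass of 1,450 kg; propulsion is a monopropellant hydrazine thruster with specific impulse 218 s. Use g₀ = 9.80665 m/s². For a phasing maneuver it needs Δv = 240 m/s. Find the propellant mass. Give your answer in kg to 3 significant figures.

propellant mass ≈ 154 kg

v_e = Isp · g₀ = 218 × 9.80665 = 2137.8 m/s.
By the Tsiolkovsky rocket equation, m₀/m_f = exp(Δv / v_e) = exp(240 / 2137.8) = exp(0.1123) = 1.1188.
m_f = 1,450 / 1.1188 = 1,296.03 kg, so propellant = m₀ − m_f = 1,450 − 1,296.03 = 153.97 kg.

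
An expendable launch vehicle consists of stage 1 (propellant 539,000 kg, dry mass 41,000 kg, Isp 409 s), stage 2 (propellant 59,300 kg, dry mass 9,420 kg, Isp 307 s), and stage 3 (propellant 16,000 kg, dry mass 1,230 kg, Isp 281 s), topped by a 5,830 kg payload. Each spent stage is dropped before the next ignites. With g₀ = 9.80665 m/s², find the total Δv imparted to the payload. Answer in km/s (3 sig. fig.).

Ignition mass of stage 1 = 539,000+41,000 + 59,300+9,420 + 16,000+1,230 + 5,830 = 671,780 kg.
Stage 1: m₀ = 671,780 kg, m_f = 671,780 − 539,000 = 132,780 kg; Δv = 409×9.80665×ln(5.059) = 4010.9×1.6212 ≈ 6503 m/s.
Stage 2: m₀ = 91,780 kg, m_f = 91,780 − 59,300 = 32,480 kg; Δv = 307×9.80665×ln(2.826) = 3010.6×1.0388 ≈ 3127 m/s.
Stage 3: m₀ = 23,060 kg, m_f = 23,060 − 16,000 = 7,060 kg; Δv = 281×9.80665×ln(3.266) = 2755.7×1.1837 ≈ 3262 m/s.
Total Δv = 6503 + 3127 + 3262 = 12892 m/s.

Δv ≈ 12.9 km/s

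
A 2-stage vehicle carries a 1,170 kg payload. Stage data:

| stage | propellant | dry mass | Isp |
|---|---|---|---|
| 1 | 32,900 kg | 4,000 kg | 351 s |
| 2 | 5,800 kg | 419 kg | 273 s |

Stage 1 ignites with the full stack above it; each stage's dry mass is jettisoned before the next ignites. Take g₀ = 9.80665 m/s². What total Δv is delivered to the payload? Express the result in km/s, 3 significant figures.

Ignition mass of stage 1 = 32,900+4,000 + 5,800+419 + 1,170 = 44,289 kg.
Stage 1: m₀ = 44,289 kg, m_f = 44,289 − 32,900 = 11,389 kg; Δv = 351×9.80665×ln(3.889) = 3442.1×1.3581 ≈ 4675 m/s.
Stage 2: m₀ = 7,389 kg, m_f = 7,389 − 5,800 = 1,589 kg; Δv = 273×9.80665×ln(4.65) = 2677.2×1.5369 ≈ 4115 m/s.
Total Δv = 4675 + 4115 = 8790 m/s.

Δv ≈ 8.79 km/s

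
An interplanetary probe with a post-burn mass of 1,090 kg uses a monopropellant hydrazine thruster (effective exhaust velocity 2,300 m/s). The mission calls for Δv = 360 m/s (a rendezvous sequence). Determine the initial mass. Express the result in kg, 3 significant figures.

initial mass ≈ 1270 kg

From the ideal rocket equation, m₀/m_f = exp(Δv / v_e) = exp(360 / 2300.0) = exp(0.1565) = 1.1694.
m₀ = m_f × 1.1694 = 1,090 × 1.1694 = 1,274.65 kg.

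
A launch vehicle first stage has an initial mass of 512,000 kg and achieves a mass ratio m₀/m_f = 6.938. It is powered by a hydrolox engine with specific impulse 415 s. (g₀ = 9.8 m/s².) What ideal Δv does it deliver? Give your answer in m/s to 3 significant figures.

Δv ≈ 7880 m/s

v_e = Isp · g₀ = 415 × 9.8 = 4067.0 m/s.
By the Tsiolkovsky rocket equation, Δv = v_e · ln(6.938) = 4067.0 × 1.9370 ≈ 7877.8 m/s.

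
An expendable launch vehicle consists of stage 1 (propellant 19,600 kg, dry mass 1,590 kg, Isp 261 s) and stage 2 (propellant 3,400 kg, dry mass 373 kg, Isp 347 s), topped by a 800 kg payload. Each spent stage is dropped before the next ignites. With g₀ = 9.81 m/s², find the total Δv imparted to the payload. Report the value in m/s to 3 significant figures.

Δv ≈ 8290 m/s

Ignition mass of stage 1 = 19,600+1,590 + 3,400+373 + 800 = 25,763 kg.
Stage 1: m₀ = 25,763 kg, m_f = 25,763 − 19,600 = 6,163 kg; Δv = 261×9.81×ln(4.18) = 2560.4×1.4304 ≈ 3662 m/s.
Stage 2: m₀ = 4,573 kg, m_f = 4,573 − 3,400 = 1,173 kg; Δv = 347×9.81×ln(3.899) = 3404.1×1.3606 ≈ 4632 m/s.
Total Δv = 3662 + 4632 = 8294 m/s.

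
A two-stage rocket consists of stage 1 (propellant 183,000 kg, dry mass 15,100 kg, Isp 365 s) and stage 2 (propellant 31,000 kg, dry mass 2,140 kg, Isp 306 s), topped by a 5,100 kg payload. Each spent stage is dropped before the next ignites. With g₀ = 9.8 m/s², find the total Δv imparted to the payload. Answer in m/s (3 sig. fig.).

Δv ≈ 10300 m/s

Ignition mass of stage 1 = 183,000+15,100 + 31,000+2,140 + 5,100 = 236,340 kg.
Stage 1: m₀ = 236,340 kg, m_f = 236,340 − 183,000 = 53,340 kg; Δv = 365×9.8×ln(4.431) = 3577.0×1.4886 ≈ 5325 m/s.
Stage 2: m₀ = 38,240 kg, m_f = 38,240 − 31,000 = 7,240 kg; Δv = 306×9.8×ln(5.282) = 2998.8×1.6643 ≈ 4991 m/s.
Total Δv = 5325 + 4991 = 10316 m/s.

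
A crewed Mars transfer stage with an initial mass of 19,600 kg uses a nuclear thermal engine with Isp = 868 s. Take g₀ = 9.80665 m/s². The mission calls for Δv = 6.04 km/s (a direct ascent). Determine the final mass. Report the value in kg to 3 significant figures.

v_e = Isp · g₀ = 868 × 9.80665 = 8512.2 m/s.
From the ideal rocket equation, m₀/m_f = exp(Δv / v_e) = exp(6040 / 8512.2) = exp(0.7096) = 2.0331.
m_f = m₀ / 2.0331 = 19,600 / 2.0331 = 9,640.45 kg.

final mass ≈ 9640 kg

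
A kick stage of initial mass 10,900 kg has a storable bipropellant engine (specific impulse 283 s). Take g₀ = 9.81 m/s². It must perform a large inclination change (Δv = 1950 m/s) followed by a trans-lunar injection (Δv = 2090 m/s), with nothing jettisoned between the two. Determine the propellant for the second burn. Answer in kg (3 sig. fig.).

propellant for the second burn ≈ 2860 kg

v_e = Isp · g₀ = 283 × 9.81 = 2776.2 m/s.
After the first burn: m = 10900 × exp(−1950/2776.2) = 10900 × 0.49540 = 5,399.86 kg.
After the second burn: m = 5,399.86 × exp(−2090/2776.2) = 5,399.86 × 0.47104 = 2,543.55 kg.
Second-burn propellant = 5,399.86 − 2,543.55 = 2,856.31 kg.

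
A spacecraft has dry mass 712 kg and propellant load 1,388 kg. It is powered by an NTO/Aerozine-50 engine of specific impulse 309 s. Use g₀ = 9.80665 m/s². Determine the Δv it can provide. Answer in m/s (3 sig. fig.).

Δv ≈ 3280 m/s

v_e = Isp · g₀ = 309 × 9.80665 = 3030.3 m/s.
m₀ = m_dry + m_prop = 712 + 1,388 = 2,100 kg.
From the ideal rocket equation, Δv = v_e · ln(m₀/m_f) = 3030.3 × ln(2.949) = 3030.3 × 1.0816 ≈ 3277.6 m/s.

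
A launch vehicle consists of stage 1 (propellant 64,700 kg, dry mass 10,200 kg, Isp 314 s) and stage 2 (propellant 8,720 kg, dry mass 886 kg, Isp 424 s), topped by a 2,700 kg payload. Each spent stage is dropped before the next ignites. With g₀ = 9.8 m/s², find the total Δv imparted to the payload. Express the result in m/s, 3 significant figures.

Ignition mass of stage 1 = 64,700+10,200 + 8,720+886 + 2,700 = 87,206 kg.
Stage 1: m₀ = 87,206 kg, m_f = 87,206 − 64,700 = 22,506 kg; Δv = 314×9.8×ln(3.875) = 3077.2×1.3545 ≈ 4168 m/s.
Stage 2: m₀ = 12,306 kg, m_f = 12,306 − 8,720 = 3,586 kg; Δv = 424×9.8×ln(3.432) = 4155.2×1.2330 ≈ 5124 m/s.
Total Δv = 4168 + 5124 = 9292 m/s.

Δv ≈ 9290 m/s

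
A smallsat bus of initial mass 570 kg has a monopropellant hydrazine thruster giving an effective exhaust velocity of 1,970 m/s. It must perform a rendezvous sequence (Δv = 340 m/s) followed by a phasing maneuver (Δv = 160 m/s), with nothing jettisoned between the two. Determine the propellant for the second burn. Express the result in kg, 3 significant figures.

propellant for the second burn ≈ 37.4 kg

After the first burn: m = 570 × exp(−340/1970.0) = 570 × 0.84148 = 479.644 kg.
After the second burn: m = 479.644 × exp(−160/1970.0) = 479.644 × 0.92199 = 442.227 kg.
Second-burn propellant = 479.644 − 442.227 = 37.417 kg.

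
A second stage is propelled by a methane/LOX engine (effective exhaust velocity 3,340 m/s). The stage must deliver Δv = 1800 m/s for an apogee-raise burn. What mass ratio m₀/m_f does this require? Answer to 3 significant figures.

mass ratio ≈ 1.71

m₀/m_f = exp(Δv / v_e) = exp(1800 / 3340.0) = exp(0.5389) = 1.7142.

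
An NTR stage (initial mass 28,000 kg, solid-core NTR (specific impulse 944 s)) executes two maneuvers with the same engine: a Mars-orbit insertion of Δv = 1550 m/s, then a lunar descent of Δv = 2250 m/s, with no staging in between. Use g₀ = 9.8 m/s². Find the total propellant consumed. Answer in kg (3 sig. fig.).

v_e = Isp · g₀ = 944 × 9.8 = 9251.2 m/s.
After the first burn: m = 28000 × exp(−1550/9251.2) = 28000 × 0.84574 = 23,680.7 kg.
After the second burn: m = 23,680.7 × exp(−2250/9251.2) = 23,680.7 × 0.78411 = 18,568.3 kg.
Total propellant = m₀ − m_final = 28000 − 18,568.3 = 9,431.7 kg.

total propellant consumed ≈ 9430 kg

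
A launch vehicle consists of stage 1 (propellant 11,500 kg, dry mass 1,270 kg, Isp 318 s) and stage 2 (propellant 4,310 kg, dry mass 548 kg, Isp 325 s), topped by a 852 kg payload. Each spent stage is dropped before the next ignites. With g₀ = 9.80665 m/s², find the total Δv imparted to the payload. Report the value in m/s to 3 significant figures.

Ignition mass of stage 1 = 11,500+1,270 + 4,310+548 + 852 = 18,480 kg.
Stage 1: m₀ = 18,480 kg, m_f = 18,480 − 11,500 = 6,980 kg; Δv = 318×9.80665×ln(2.648) = 3118.5×0.9736 ≈ 3036 m/s.
Stage 2: m₀ = 5,710 kg, m_f = 5,710 − 4,310 = 1,400 kg; Δv = 325×9.80665×ln(4.079) = 3187.2×1.4057 ≈ 4480 m/s.
Total Δv = 3036 + 4480 = 7516 m/s.

Δv ≈ 7520 m/s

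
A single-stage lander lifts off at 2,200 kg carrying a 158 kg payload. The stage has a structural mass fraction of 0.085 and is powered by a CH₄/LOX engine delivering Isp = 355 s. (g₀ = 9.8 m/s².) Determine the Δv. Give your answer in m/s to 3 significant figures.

Stage wet mass = m₀ − payload = 2,200 − 158 = 2,042 kg.
Stage dry mass = ε × stage wet mass = 0.085 × 2,042 = 173.57 kg.
Burnout mass m_f = stage dry + payload = 173.57 + 158 = 331.57 kg.
v_e = Isp · g₀ = 355 × 9.8 = 3479.0 m/s.
From the ideal rocket equation, Δv = v_e · ln(2,200/331.57) = 3479.0 × ln(6.635) = 3479.0 × 1.8924 ≈ 6584 m/s.

Δv ≈ 6580 m/s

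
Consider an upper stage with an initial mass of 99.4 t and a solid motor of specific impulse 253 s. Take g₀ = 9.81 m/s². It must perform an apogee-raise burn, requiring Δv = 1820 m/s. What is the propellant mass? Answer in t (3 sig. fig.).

propellant mass ≈ 51.7 t

v_e = Isp · g₀ = 253 × 9.81 = 2481.9 m/s.
Rocket equation: m₀/m_f = exp(Δv / v_e) = exp(1820 / 2481.9) = exp(0.7333) = 2.0819.
m_f = 99.4 / 2.0819 = 47.7448 t, so propellant = m₀ − m_f = 99.4 − 47.7448 = 51.6552 t.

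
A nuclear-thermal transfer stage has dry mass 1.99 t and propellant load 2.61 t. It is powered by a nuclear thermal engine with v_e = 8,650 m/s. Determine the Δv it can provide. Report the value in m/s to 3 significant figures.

Δv ≈ 7250 m/s

m₀ = m_dry + m_prop = 1.99 + 2.61 = 4.6 t.
From the ideal rocket equation, Δv = v_e · ln(m₀/m_f) = 8650.0 × ln(2.312) = 8650.0 × 0.8379 ≈ 7248.0 m/s.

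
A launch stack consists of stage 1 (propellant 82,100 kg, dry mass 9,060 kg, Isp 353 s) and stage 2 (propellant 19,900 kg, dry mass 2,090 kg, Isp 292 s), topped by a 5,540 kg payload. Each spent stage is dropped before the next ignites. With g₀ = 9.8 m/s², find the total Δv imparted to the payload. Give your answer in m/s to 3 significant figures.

Ignition mass of stage 1 = 82,100+9,060 + 19,900+2,090 + 5,540 = 118,690 kg.
Stage 1: m₀ = 118,690 kg, m_f = 118,690 − 82,100 = 36,590 kg; Δv = 353×9.8×ln(3.244) = 3459.4×1.1767 ≈ 4071 m/s.
Stage 2: m₀ = 27,530 kg, m_f = 27,530 − 19,900 = 7,630 kg; Δv = 292×9.8×ln(3.608) = 2861.6×1.2832 ≈ 3672 m/s.
Total Δv = 4071 + 3672 = 7743 m/s.

Δv ≈ 7740 m/s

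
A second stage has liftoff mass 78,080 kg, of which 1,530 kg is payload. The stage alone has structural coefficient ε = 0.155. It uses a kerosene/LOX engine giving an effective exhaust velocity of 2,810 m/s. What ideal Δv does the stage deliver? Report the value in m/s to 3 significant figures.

Δv ≈ 4950 m/s

Stage wet mass = m₀ − payload = 78,080 − 1,530 = 76,550 kg.
Stage dry mass = ε × stage wet mass = 0.155 × 76,550 = 11,865.3 kg.
Burnout mass m_f = stage dry + payload = 11,865.3 + 1,530 = 13,395.3 kg.
By the Tsiolkovsky rocket equation, Δv = v_e · ln(78,080/13,395.3) = 2810.0 × ln(5.829) = 2810.0 × 1.7628 ≈ 4954 m/s.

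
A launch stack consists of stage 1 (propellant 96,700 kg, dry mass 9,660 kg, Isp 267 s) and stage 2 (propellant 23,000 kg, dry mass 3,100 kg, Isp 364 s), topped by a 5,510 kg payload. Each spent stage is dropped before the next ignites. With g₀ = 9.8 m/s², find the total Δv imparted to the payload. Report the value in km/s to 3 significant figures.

Ignition mass of stage 1 = 96,700+9,660 + 23,000+3,100 + 5,510 = 137,970 kg.
Stage 1: m₀ = 137,970 kg, m_f = 137,970 − 96,700 = 41,270 kg; Δv = 267×9.8×ln(3.343) = 2616.6×1.2069 ≈ 3158 m/s.
Stage 2: m₀ = 31,610 kg, m_f = 31,610 − 23,000 = 8,610 kg; Δv = 364×9.8×ln(3.671) = 3567.2×1.3005 ≈ 4639 m/s.
Total Δv = 3158 + 4639 = 7797 m/s.

Δv ≈ 7.80 km/s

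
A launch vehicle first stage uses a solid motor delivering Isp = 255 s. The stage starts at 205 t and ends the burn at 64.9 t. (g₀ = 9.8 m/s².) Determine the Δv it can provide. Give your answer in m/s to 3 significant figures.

v_e = Isp · g₀ = 255 × 9.8 = 2499.0 m/s.
Rocket equation: Δv = v_e · ln(m₀/m_f) = 2499.0 × ln(3.159) = 2499.0 × 1.1502 ≈ 2874.3 m/s.

Δv ≈ 2870 m/s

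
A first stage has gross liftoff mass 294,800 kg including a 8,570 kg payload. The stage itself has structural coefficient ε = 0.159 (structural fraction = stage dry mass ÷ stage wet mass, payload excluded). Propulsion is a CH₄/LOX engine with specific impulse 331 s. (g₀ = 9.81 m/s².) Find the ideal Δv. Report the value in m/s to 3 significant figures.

Δv ≈ 5510 m/s

Stage wet mass = m₀ − payload = 294,800 − 8,570 = 286,230 kg.
Stage dry mass = ε × stage wet mass = 0.159 × 286,230 = 45,510.6 kg.
Burnout mass m_f = stage dry + payload = 45,510.6 + 8,570 = 54,080.6 kg.
v_e = Isp · g₀ = 331 × 9.81 = 3247.1 m/s.
Δv = v_e · ln(294,800/54,080.6) = 3247.1 × ln(5.451) = 3247.1 × 1.6958 ≈ 5507 m/s.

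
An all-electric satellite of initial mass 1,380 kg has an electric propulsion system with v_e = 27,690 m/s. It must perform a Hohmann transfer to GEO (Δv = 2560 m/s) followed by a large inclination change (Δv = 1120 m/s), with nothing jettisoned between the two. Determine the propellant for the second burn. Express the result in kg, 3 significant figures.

After the first burn: m = 1380 × exp(−2560/27690.0) = 1380 × 0.91169 = 1,258.13 kg.
After the second burn: m = 1,258.13 × exp(−1120/27690.0) = 1,258.13 × 0.96036 = 1,208.26 kg.
Second-burn propellant = 1,258.13 − 1,208.26 = 49.87 kg.

propellant for the second burn ≈ 49.9 kg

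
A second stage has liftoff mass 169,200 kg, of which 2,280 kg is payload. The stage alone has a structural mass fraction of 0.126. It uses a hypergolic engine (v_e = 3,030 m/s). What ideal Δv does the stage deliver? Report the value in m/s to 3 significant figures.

Δv ≈ 6010 m/s

Stage wet mass = m₀ − payload = 169,200 − 2,280 = 166,920 kg.
Stage dry mass = ε × stage wet mass = 0.126 × 166,920 = 21,031.9 kg.
Burnout mass m_f = stage dry + payload = 21,031.9 + 2,280 = 23,311.9 kg.
Δv = v_e · ln(169,200/23,311.9) = 3030.0 × ln(7.258) = 3030.0 × 1.9821 ≈ 6006 m/s.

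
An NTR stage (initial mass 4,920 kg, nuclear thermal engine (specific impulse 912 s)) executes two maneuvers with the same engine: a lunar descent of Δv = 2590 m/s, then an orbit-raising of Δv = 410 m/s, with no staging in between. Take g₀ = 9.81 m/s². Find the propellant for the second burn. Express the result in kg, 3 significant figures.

v_e = Isp · g₀ = 912 × 9.81 = 8946.7 m/s.
After the first burn: m = 4920 × exp(−2590/8946.7) = 4920 × 0.74864 = 3,683.31 kg.
After the second burn: m = 3,683.31 × exp(−410/8946.7) = 3,683.31 × 0.95521 = 3,518.33 kg.
Second-burn propellant = 3,683.31 − 3,518.33 = 164.98 kg.

propellant for the second burn ≈ 165 kg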